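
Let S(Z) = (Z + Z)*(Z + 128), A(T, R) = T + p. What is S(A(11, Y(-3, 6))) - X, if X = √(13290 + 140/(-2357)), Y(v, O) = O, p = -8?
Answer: 786 - √73831587230/2357 ≈ 670.72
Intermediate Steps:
A(T, R) = -8 + T (A(T, R) = T - 8 = -8 + T)
S(Z) = 2*Z*(128 + Z) (S(Z) = (2*Z)*(128 + Z) = 2*Z*(128 + Z))
X = √73831587230/2357 (X = √(13290 + 140*(-1/2357)) = √(13290 - 140/2357) = √(31324390/2357) = √73831587230/2357 ≈ 115.28)
S(A(11, Y(-3, 6))) - X = 2*(-8 + 11)*(128 + (-8 + 11)) - √73831587230/2357 = 2*3*(128 + 3) - √73831587230/2357 = 2*3*131 - √73831587230/2357 = 786 - √73831587230/2357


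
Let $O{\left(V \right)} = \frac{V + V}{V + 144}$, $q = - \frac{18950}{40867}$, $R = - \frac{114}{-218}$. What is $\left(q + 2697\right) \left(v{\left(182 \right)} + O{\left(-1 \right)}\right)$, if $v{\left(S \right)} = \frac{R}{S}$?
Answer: $- \frac{20556417025}{685993462} \approx -29.966$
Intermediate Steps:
$R = \frac{57}{109}$ ($R = \left(-114\right) \left(- \frac{1}{218}\right) = \frac{57}{109} \approx 0.52294$)
$v{\left(S \right)} = \frac{57}{109 S}$
$q = - \frac{18950}{40867}$ ($q = \left(-18950\right) \frac{1}{40867} = - \frac{18950}{40867} \approx -0.4637$)
$O{\left(V \right)} = \frac{2 V}{144 + V}$
$\left(q + 2697\right) \left(v{\left(182 \right)} + O{\left(-1 \right)}\right) = \left(- \frac{18950}{40867} + 2697\right) \left(\frac{57}{109 \cdot 182} + 2 \left(-1\right) \frac{1}{144 - 1}\right) = \frac{110199349 \left(\frac{57}{109} \cdot \frac{1}{182} + 2 \left(-1\right) \frac{1}{143}\right)}{40867} = \frac{110199349 \left(\frac{57}{19838} + 2 \left(-1\right) \frac{1}{143}\right)}{40867} = \frac{110199349 \left(\frac{57}{19838} - \frac{2}{143}\right)}{40867} = \frac{110199349}{40867} \left(- \frac{2425}{218218}\right) = - \frac{20556417025}{685993462}$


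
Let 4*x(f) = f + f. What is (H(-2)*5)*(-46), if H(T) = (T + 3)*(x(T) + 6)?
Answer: -1150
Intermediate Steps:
x(f) = f/2 (x(f) = (f + f)/4 = (2*f)/4 = f/2)
H(T) = (3 + T)*(6 + T/2) (H(T) = (T + 3)*(T/2 + 6) = (3 + T)*(6 + T/2))
(H(-2)*5)*(-46) = ((18 + (½)*(-2)² + (15/2)*(-2))*5)*(-46) = ((18 + (½)*4 - 15)*5)*(-46) = ((18 + 2 - 15)*5)*(-46) = (5*5)*(-46) = 25*(-46) = -1150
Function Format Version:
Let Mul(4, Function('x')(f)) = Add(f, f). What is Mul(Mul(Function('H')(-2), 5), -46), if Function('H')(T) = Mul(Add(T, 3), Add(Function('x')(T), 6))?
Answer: -1150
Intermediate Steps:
Function('x')(f) = Mul(Rational(1, 2), f) (Function('x')(f) = Mul(Rational(1, 4), Add(f, f)) = Mul(Rational(1, 4), Mul(2, f)) = Mul(Rational(1, 2), f))
Function('H')(T) = Mul(Add(3, T), Add(6, Mul(Rational(1, 2), T))) (Function('H')(T) = Mul(Add(T, 3), Add(Mul(Rational(1, 2), T), 6)) = Mul(Add(3, T), Add(6, Mul(Rational(1, 2), T))))
Mul(Mul(Function('H')(-2), 5), -46) = Mul(Mul(Add(18, Mul(Rational(1, 2), Pow(-2, 2)), Mul(Rational(15, 2), -2)), 5), -46) = Mul(Mul(Add(18, Mul(Rational(1, 2), 4), -15), 5), -46) = Mul(Mul(Add(18, 2, -15), 5), -46) = Mul(Mul(5, 5), -46) = Mul(25, -46) = -1150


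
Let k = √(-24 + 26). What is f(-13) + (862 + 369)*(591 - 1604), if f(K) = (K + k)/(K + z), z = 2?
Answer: -13717020/11 - √2/11 ≈ -1.2470e+6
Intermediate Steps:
k = √2 ≈ 1.4142
f(K) = (K + √2)/(2 + K) (f(K) = (K + √2)/(K + 2) = (K + √2)/(2 + K))
f(-13) + (862 + 369)*(591 - 1604) = (-13 + √2)/(2 - 13) + (862 + 369)*(591 - 1604) = (-13 + √2)/(-11) + 1231*(-1013) = -(-13 + √2)/11 - 1247003 = (13/11 - √2/11) - 1247003 = -13717020/11 - √2/11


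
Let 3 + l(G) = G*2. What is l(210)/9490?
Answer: 417/9490 ≈ 0.043941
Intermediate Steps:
l(G) = -3 + 2*G (l(G) = -3 + G*2 = -3 + 2*G)
l(210)/9490 = (-3 + 2*210)/9490 = (-3 + 420)*(1/9490) = 417*(1/9490) = 417/9490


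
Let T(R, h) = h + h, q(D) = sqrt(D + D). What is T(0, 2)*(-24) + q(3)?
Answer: -96 + sqrt(6) ≈ -93.551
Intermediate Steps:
q(D) = sqrt(2)*sqrt(D) (q(D) = sqrt(2*D) = sqrt(2)*sqrt(D))
T(R, h) = 2*h
T(0, 2)*(-24) + q(3) = (2*2)*(-24) + sqrt(2)*sqrt(3) = 4*(-24) + sqrt(6) = -96 + sqrt(6)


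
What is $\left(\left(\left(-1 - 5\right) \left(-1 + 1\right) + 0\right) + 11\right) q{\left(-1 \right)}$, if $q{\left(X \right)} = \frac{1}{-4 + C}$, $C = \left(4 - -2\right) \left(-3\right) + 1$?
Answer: $- \frac{11}{21} \approx -0.52381$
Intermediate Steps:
$C = -17$ ($C = \left(4 + 2\right) \left(-3\right) + 1 = 6 \left(-3\right) + 1 = -18 + 1 = -17$)
$q{\left(X \right)} = - \frac{1}{21}$ ($q{\left(X \right)} = \frac{1}{-4 - 17} = \frac{1}{-21} = - \frac{1}{21}$)
$\left(\left(\left(-1 - 5\right) \left(-1 + 1\right) + 0\right) + 11\right) q{\left(-1 \right)} = \left(\left(\left(-1 - 5\right) \left(-1 + 1\right) + 0\right) + 11\right) \left(- \frac{1}{21}\right) = \left(\left(\left(-6\right) 0 + 0\right) + 11\right) \left(- \frac{1}{21}\right) = \left(\left(0 + 0\right) + 11\right) \left(- \frac{1}{21}\right) = \left(0 + 11\right) \left(- \frac{1}{21}\right) = 11 \left(- \frac{1}{21}\right) = - \frac{11}{21}$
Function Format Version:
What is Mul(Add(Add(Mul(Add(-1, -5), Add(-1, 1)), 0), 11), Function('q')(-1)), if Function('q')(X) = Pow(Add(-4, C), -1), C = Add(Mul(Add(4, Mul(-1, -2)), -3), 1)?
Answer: Rational(-11, 21) ≈ -0.52381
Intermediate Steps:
C = -17 (C = Add(Mul(Add(4, 2), -3), 1) = Add(Mul(6, -3), 1) = Add(-18, 1) = -17)
Function('q')(X) = Rational(-1, 21) (Function('q')(X) = Pow(Add(-4, -17), -1) = Pow(-21, -1) = Rational(-1, 21))
Mul(Add(Add(Mul(Add(-1, -5), Add(-1, 1)), 0), 11), Function('q')(-1)) = Mul(Add(Add(Mul(Add(-1, -5), Add(-1, 1)), 0), 11), Rational(-1, 21)) = Mul(Add(Add(Mul(-6, 0), 0), 11), Rational(-1, 21)) = Mul(Add(Add(0, 0), 11), Rational(-1, 21)) = Mul(Add(0, 11), Rational(-1, 21)) = Mul(11, Rational(-1, 21)) = Rational(-11, 21)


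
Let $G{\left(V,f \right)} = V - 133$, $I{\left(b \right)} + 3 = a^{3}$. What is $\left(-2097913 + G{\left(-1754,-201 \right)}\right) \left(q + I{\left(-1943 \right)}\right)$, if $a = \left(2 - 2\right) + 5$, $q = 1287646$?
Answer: $-2704055246400$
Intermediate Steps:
$a = 5$ ($a = 0 + 5 = 5$)
$I{\left(b \right)} = 122$ ($I{\left(b \right)} = -3 + 5^{3} = -3 + 125 = 122$)
$G{\left(V,f \right)} = -133 + V$ ($G{\left(V,f \right)} = V - 133 = -133 + V$)
$\left(-2097913 + G{\left(-1754,-201 \right)}\right) \left(q + I{\left(-1943 \right)}\right) = \left(-2097913 - 1887\right) \left(1287646 + 122\right) = \left(-2097913 - 1887\right) 1287768 = \left(-2099800\right) 1287768 = -2704055246400$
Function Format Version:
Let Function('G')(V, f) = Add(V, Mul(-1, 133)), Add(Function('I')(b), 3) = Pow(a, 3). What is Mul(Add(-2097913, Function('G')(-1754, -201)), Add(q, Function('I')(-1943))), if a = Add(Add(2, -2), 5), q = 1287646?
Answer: -2704055246400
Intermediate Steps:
a = 5 (a = Add(0, 5) = 5)
Function('I')(b) = 122 (Function('I')(b) = Add(-3, Pow(5, 3)) = Add(-3, 125) = 122)
Function('G')(V, f) = Add(-133, V) (Function('G')(V, f) = Add(V, -133) = Add(-133, V))
Mul(Add(-2097913, Function('G')(-1754, -201)), Add(q, Function('I')(-1943))) = Mul(Add(-2097913, Add(-133, -1754)), Add(1287646, 122)) = Mul(Add(-2097913, -1887), 1287768) = Mul(-2099800, 1287768) = -2704055246400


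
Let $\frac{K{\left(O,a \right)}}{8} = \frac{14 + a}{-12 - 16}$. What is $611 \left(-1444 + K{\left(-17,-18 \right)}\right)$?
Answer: $- \frac{6171100}{7} \approx -8.8159 \cdot 10^{5}$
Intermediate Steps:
$K{\left(O,a \right)} = -4 - \frac{2 a}{7}$ ($K{\left(O,a \right)} = 8 \frac{14 + a}{-12 - 16} = 8 \frac{14 + a}{-28} = 8 \left(14 + a\right) \left(- \frac{1}{28}\right) = 8 \left(- \frac{1}{2} - \frac{a}{28}\right) = -4 - \frac{2 a}{7}$)
$611 \left(-1444 + K{\left(-17,-18 \right)}\right) = 611 \left(-1444 - - \frac{8}{7}\right) = 611 \left(-1444 + \left(-4 + \frac{36}{7}\right)\right) = 611 \left(-1444 + \frac{8}{7}\right) = 611 \left(- \frac{10100}{7}\right) = - \frac{6171100}{7}$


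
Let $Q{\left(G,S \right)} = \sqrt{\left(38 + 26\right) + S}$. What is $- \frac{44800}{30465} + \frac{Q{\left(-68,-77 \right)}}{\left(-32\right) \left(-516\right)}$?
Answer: $- \frac{8960}{6093} + \frac{i \sqrt{13}}{16512} \approx -1.4705 + 0.00021836 i$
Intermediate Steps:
$Q{\left(G,S \right)} = \sqrt{64 + S}$
$- \frac{44800}{30465} + \frac{Q{\left(-68,-77 \right)}}{\left(-32\right) \left(-516\right)} = - \frac{44800}{30465} + \frac{\sqrt{64 - 77}}{\left(-32\right) \left(-516\right)} = \left(-44800\right) \frac{1}{30465} + \frac{\sqrt{-13}}{16512} = - \frac{8960}{6093} + i \sqrt{13} \cdot \frac{1}{16512} = - \frac{8960}{6093} + \frac{i \sqrt{13}}{16512}$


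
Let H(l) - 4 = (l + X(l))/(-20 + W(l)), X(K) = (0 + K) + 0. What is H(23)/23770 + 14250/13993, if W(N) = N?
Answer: 508489547/498920415 ≈ 1.0192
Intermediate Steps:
X(K) = K (X(K) = K + 0 = K)
H(l) = 4 + 2*l/(-20 + l) (H(l) = 4 + (l + l)/(-20 + l) = 4 + (2*l)/(-20 + l) = 4 + 2*l/(-20 + l))
H(23)/23770 + 14250/13993 = (2*(-40 + 3*23)/(-20 + 23))/23770 + 14250/13993 = (2*(-40 + 69)/3)*(1/23770) + 14250*(1/13993) = (2*(⅓)*29)*(1/23770) + 14250/13993 = (58/3)*(1/23770) + 14250/13993 = 29/35655 + 14250/13993 = 508489547/498920415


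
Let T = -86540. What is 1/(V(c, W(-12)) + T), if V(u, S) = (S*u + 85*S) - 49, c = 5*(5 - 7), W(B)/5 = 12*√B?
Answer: -1069/95563641 - 1000*I*√3/860072769 ≈ -1.1186e-5 - 2.0138e-6*I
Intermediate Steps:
W(B) = 60*√B (W(B) = 5*(12*√B) = 60*√B)
c = -10 (c = 5*(-2) = -10)
V(u, S) = -49 + 85*S + S*u (V(u, S) = (85*S + S*u) - 49 = -49 + 85*S + S*u)
1/(V(c, W(-12)) + T) = 1/((-49 + 85*(60*√(-12)) + (60*√(-12))*(-10)) - 86540) = 1/((-49 + 85*(60*(2*I*√3)) + (60*(2*I*√3))*(-10)) - 86540) = 1/((-49 + 85*(120*I*√3) + (120*I*√3)*(-10)) - 86540) = 1/((-49 + 10200*I*√3 - 1200*I*√3) - 86540) = 1/((-49 + 9000*I*√3) - 86540) = 1/(-86589 + 9000*I*√3)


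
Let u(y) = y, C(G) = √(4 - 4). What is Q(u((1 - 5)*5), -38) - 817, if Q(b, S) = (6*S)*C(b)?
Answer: -817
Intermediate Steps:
C(G) = 0 (C(G) = √0 = 0)
Q(b, S) = 0 (Q(b, S) = (6*S)*0 = 0)
Q(u((1 - 5)*5), -38) - 817 = 0 - 817 = -817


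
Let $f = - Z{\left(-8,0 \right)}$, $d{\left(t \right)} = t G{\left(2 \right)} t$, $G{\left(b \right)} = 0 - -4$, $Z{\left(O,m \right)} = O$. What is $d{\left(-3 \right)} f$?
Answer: $288$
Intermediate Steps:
$G{\left(b \right)} = 4$ ($G{\left(b \right)} = 0 + 4 = 4$)
$d{\left(t \right)} = 4 t^{2}$ ($d{\left(t \right)} = t 4 t = 4 t t = 4 t^{2}$)
$f = 8$ ($f = \left(-1\right) \left(-8\right) = 8$)
$d{\left(-3 \right)} f = 4 \left(-3\right)^{2} \cdot 8 = 4 \cdot 9 \cdot 8 = 36 \cdot 8 = 288$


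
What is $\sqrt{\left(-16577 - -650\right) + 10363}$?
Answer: $2 i \sqrt{1391} \approx 74.592 i$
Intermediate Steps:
$\sqrt{\left(-16577 - -650\right) + 10363} = \sqrt{\left(-16577 + 650\right) + 10363} = \sqrt{-15927 + 10363} = \sqrt{-5564} = 2 i \sqrt{1391}$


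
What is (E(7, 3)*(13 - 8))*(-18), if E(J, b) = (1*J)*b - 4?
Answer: -1530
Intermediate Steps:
E(J, b) = -4 + J*b (E(J, b) = J*b - 4 = -4 + J*b)
(E(7, 3)*(13 - 8))*(-18) = ((-4 + 7*3)*(13 - 8))*(-18) = ((-4 + 21)*5)*(-18) = (17*5)*(-18) = 85*(-18) = -1530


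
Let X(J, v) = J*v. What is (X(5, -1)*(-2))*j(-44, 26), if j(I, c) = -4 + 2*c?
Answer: 480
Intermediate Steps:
(X(5, -1)*(-2))*j(-44, 26) = ((5*(-1))*(-2))*(-4 + 2*26) = (-5*(-2))*(-4 + 52) = 10*48 = 480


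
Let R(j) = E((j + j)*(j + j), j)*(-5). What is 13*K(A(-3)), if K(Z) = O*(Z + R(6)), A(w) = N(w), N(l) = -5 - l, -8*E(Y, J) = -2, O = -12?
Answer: 507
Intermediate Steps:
E(Y, J) = 1/4 (E(Y, J) = -1/8*(-2) = 1/4)
A(w) = -5 - w
R(j) = -5/4 (R(j) = (1/4)*(-5) = -5/4)
K(Z) = 15 - 12*Z (K(Z) = -12*(Z - 5/4) = -12*(-5/4 + Z) = 15 - 12*Z)
13*K(A(-3)) = 13*(15 - 12*(-5 - 1*(-3))) = 13*(15 - 12*(-5 + 3)) = 13*(15 - 12*(-2)) = 13*(15 + 24) = 13*39 = 507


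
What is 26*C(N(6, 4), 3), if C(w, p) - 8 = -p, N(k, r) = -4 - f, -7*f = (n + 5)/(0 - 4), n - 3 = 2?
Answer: 130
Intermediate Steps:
n = 5 (n = 3 + 2 = 5)
f = 5/14 (f = -(5 + 5)/(7*(0 - 4)) = -10/(7*(-4)) = -10*(-1)/(7*4) = -⅐*(-5/2) = 5/14 ≈ 0.35714)
N(k, r) = -61/14 (N(k, r) = -4 - 1*5/14 = -4 - 5/14 = -61/14)
C(w, p) = 8 - p
26*C(N(6, 4), 3) = 26*(8 - 1*3) = 26*(8 - 3) = 26*5 = 130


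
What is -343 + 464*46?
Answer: 21001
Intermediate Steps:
-343 + 464*46 = -343 + 21344 = 21001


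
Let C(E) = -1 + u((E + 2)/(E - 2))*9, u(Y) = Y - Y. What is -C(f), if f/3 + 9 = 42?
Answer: 1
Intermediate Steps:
f = 99 (f = -27 + 3*42 = -27 + 126 = 99)
u(Y) = 0
C(E) = -1 (C(E) = -1 + 0*9 = -1 + 0 = -1)
-C(f) = -1*(-1) = 1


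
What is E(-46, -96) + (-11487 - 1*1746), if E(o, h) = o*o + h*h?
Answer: -1901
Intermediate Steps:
E(o, h) = h² + o² (E(o, h) = o² + h² = h² + o²)
E(-46, -96) + (-11487 - 1*1746) = ((-96)² + (-46)²) + (-11487 - 1*1746) = (9216 + 2116) + (-11487 - 1746) = 11332 - 13233 = -1901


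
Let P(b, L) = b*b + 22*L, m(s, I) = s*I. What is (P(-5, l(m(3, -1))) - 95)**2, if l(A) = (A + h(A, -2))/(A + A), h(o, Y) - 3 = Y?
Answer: 35344/9 ≈ 3927.1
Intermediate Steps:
m(s, I) = I*s
h(o, Y) = 3 + Y
l(A) = (1 + A)/(2*A) (l(A) = (A + (3 - 2))/(A + A) = (A + 1)/((2*A)) = (1 + A)*(1/(2*A)) = (1 + A)/(2*A))
P(b, L) = b**2 + 22*L
(P(-5, l(m(3, -1))) - 95)**2 = (((-5)**2 + 22*((1 - 1*3)/(2*((-1*3))))) - 95)**2 = ((25 + 22*((1/2)*(1 - 3)/(-3))) - 95)**2 = ((25 + 22*((1/2)*(-1/3)*(-2))) - 95)**2 = ((25 + 22*(1/3)) - 95)**2 = ((25 + 22/3) - 95)**2 = (97/3 - 95)**2 = (-188/3)**2 = 35344/9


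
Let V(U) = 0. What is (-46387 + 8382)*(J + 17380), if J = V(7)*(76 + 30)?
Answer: -660526900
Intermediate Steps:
J = 0 (J = 0*(76 + 30) = 0*106 = 0)
(-46387 + 8382)*(J + 17380) = (-46387 + 8382)*(0 + 17380) = -38005*17380 = -660526900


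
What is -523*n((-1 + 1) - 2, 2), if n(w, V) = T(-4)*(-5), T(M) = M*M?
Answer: 41840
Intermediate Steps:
T(M) = M²
n(w, V) = -80 (n(w, V) = (-4)²*(-5) = 16*(-5) = -80)
-523*n((-1 + 1) - 2, 2) = -523*(-80) = 41840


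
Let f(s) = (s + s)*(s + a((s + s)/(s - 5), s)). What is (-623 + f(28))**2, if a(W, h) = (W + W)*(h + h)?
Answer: 139104383089/529 ≈ 2.6296e+8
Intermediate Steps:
a(W, h) = 4*W*h (a(W, h) = (2*W)*(2*h) = 4*W*h)
f(s) = 2*s*(s + 8*s**2/(-5 + s)) (f(s) = (s + s)*(s + 4*((s + s)/(s - 5))*s) = (2*s)*(s + 4*((2*s)/(-5 + s))*s) = (2*s)*(s + 4*(2*s/(-5 + s))*s) = (2*s)*(s + 8*s**2/(-5 + s)) = 2*s*(s + 8*s**2/(-5 + s)))
(-623 + f(28))**2 = (-623 + 28**2*(-10 + 18*28)/(-5 + 28))**2 = (-623 + 784*(-10 + 504)/23)**2 = (-623 + 784*(1/23)*494)**2 = (-623 + 387296/23)**2 = (372967/23)**2 = 139104383089/529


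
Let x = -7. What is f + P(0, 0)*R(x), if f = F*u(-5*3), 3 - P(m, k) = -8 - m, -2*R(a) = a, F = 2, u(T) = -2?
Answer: 69/2 ≈ 34.500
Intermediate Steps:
R(a) = -a/2
P(m, k) = 11 + m (P(m, k) = 3 - (-8 - m) = 3 + (8 + m) = 11 + m)
f = -4 (f = 2*(-2) = -4)
f + P(0, 0)*R(x) = -4 + (11 + 0)*(-½*(-7)) = -4 + 11*(7/2) = -4 + 77/2 = 69/2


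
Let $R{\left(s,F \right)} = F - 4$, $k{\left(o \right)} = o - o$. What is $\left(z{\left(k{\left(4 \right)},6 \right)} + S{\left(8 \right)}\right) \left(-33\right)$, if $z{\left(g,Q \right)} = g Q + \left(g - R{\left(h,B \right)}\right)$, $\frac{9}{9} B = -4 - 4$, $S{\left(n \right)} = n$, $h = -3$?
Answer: $-660$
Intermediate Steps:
$B = -8$ ($B = -4 - 4 = -8$)
$k{\left(o \right)} = 0$
$R{\left(s,F \right)} = -4 + F$ ($R{\left(s,F \right)} = F - 4 = -4 + F$)
$z{\left(g,Q \right)} = 12 + g + Q g$ ($z{\left(g,Q \right)} = g Q + \left(g - \left(-4 - 8\right)\right) = Q g + \left(g - -12\right) = Q g + \left(g + 12\right) = Q g + \left(12 + g\right) = 12 + g + Q g$)
$\left(z{\left(k{\left(4 \right)},6 \right)} + S{\left(8 \right)}\right) \left(-33\right) = \left(\left(12 + 0 + 6 \cdot 0\right) + 8\right) \left(-33\right) = \left(\left(12 + 0 + 0\right) + 8\right) \left(-33\right) = \left(12 + 8\right) \left(-33\right) = 20 \left(-33\right) = -660$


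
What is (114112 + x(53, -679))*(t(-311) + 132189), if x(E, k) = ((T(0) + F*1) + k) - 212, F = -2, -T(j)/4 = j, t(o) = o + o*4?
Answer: 14790250846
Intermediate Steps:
t(o) = 5*o (t(o) = o + 4*o = 5*o)
T(j) = -4*j
x(E, k) = -214 + k (x(E, k) = ((-4*0 - 2*1) + k) - 212 = ((0 - 2) + k) - 212 = (-2 + k) - 212 = -214 + k)
(114112 + x(53, -679))*(t(-311) + 132189) = (114112 + (-214 - 679))*(5*(-311) + 132189) = (114112 - 893)*(-1555 + 132189) = 113219*130634 = 14790250846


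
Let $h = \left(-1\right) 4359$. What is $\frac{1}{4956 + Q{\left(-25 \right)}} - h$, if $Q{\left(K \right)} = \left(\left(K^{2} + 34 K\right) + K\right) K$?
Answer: $\frac{48846955}{11206} \approx 4359.0$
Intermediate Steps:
$Q{\left(K \right)} = K \left(K^{2} + 35 K\right)$ ($Q{\left(K \right)} = \left(K^{2} + 35 K\right) K = K \left(K^{2} + 35 K\right)$)
$h = -4359$
$\frac{1}{4956 + Q{\left(-25 \right)}} - h = \frac{1}{4956 + \left(-25\right)^{2} \left(35 - 25\right)} - -4359 = \frac{1}{4956 + 625 \cdot 10} + 4359 = \frac{1}{4956 + 6250} + 4359 = \frac{1}{11206} + 4359 = \frac{48846955}{11206}$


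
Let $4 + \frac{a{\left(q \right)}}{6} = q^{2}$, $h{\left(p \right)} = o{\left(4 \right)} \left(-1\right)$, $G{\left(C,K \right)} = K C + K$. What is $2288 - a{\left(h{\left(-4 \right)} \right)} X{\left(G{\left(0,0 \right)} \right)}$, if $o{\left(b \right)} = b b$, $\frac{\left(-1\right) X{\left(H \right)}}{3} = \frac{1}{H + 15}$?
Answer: $\frac{12952}{5} \approx 2590.4$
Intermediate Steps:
$G{\left(C,K \right)} = K + C K$ ($G{\left(C,K \right)} = C K + K = K + C K$)
$X{\left(H \right)} = - \frac{3}{15 + H}$ ($X{\left(H \right)} = - \frac{3}{H + 15} = - \frac{3}{15 + H}$)
$o{\left(b \right)} = b^{2}$
$h{\left(p \right)} = -16$ ($h{\left(p \right)} = 4^{2} \left(-1\right) = 16 \left(-1\right) = -16$)
$a{\left(q \right)} = -24 + 6 q^{2}$
$2288 - a{\left(h{\left(-4 \right)} \right)} X{\left(G{\left(0,0 \right)} \right)} = 2288 - \left(-24 + 6 \left(-16\right)^{2}\right) \left(- \frac{3}{15 + 0 \left(1 + 0\right)}\right) = 2288 - \left(-24 + 6 \cdot 256\right) \left(- \frac{3}{15 + 0 \cdot 1}\right) = 2288 - \left(-24 + 1536\right) \left(- \frac{3}{15 + 0}\right) = 2288 - 1512 \left(- \frac{3}{15}\right) = 2288 - 1512 \left(\left(-3\right) \frac{1}{15}\right) = 2288 - 1512 \left(- \frac{1}{5}\right) = 2288 - - \frac{1512}{5} = 2288 + \frac{1512}{5} = \frac{12952}{5}$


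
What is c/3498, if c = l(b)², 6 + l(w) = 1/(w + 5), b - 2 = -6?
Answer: 25/3498 ≈ 0.0071469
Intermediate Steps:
b = -4 (b = 2 - 6 = -4)
l(w) = -6 + 1/(5 + w) (l(w) = -6 + 1/(w + 5) = -6 + 1/(5 + w))
c = 25 (c = ((-29 - 6*(-4))/(5 - 4))² = ((-29 + 24)/1)² = (1*(-5))² = (-5)² = 25)
c/3498 = 25/3498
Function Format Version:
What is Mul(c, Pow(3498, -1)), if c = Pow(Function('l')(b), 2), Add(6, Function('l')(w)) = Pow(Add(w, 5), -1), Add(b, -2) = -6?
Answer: Rational(25, 3498) ≈ 0.0071469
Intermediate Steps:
b = -4 (b = Add(2, -6) = -4)
Function('l')(w) = Add(-6, Pow(Add(5, w), -1)) (Function('l')(w) = Add(-6, Pow(Add(w, 5), -1)) = Add(-6, Pow(Add(5, w), -1)))
c = 25 (c = Pow(Mul(Pow(Add(5, -4), -1), Add(-29, Mul(-6, -4))), 2) = Pow(Mul(Pow(1, -1), Add(-29, 24)), 2) = Pow(Mul(1, -5), 2) = Pow(-5, 2) = 25)
Mul(c, Pow(3498, -1)) = Mul(25, Pow(3498, -1)) = Mul(25, Rational(1, 3498)) = Rational(25, 3498)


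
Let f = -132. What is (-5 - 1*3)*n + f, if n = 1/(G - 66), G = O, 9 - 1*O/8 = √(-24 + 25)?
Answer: -128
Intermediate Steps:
O = 64 (O = 72 - 8*√(-24 + 25) = 72 - 8*√1 = 72 - 8*1 = 72 - 8 = 64)
G = 64
n = -½ (n = 1/(64 - 66) = 1/(-2) = -½ ≈ -0.50000)
(-5 - 1*3)*n + f = (-5 - 1*3)*(-½) - 132 = (-5 - 3)*(-½) - 132 = -8*(-½) - 132 = 4 - 132 = -128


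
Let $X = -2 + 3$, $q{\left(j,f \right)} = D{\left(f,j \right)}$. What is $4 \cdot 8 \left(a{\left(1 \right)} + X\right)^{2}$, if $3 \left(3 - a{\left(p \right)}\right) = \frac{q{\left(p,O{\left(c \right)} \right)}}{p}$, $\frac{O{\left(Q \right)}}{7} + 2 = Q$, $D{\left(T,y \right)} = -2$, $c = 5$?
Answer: $\frac{6272}{9} \approx 696.89$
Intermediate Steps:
$O{\left(Q \right)} = -14 + 7 Q$
$q{\left(j,f \right)} = -2$
$a{\left(p \right)} = 3 + \frac{2}{3 p}$ ($a{\left(p \right)} = 3 - \frac{\left(-2\right) \frac{1}{p}}{3} = 3 + \frac{2}{3 p}$)
$X = 1$
$4 \cdot 8 \left(a{\left(1 \right)} + X\right)^{2} = 4 \cdot 8 \left(\left(3 + \frac{2}{3 \cdot 1}\right) + 1\right)^{2} = 32 \left(\left(3 + \frac{2}{3} \cdot 1\right) + 1\right)^{2} = 32 \left(\left(3 + \frac{2}{3}\right) + 1\right)^{2} = 32 \left(\frac{11}{3} + 1\right)^{2} = 32 \left(\frac{14}{3}\right)^{2} = 32 \cdot \frac{196}{9} = \frac{6272}{9}$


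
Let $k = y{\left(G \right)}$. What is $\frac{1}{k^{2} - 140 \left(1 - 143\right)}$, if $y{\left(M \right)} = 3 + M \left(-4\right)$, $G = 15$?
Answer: $\frac{1}{23129} \approx 4.3236 \cdot 10^{-5}$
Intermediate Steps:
$y{\left(M \right)} = 3 - 4 M$
$k = -57$ ($k = 3 - 60 = -57$)
$\frac{1}{k^{2} - 140 \left(1 - 143\right)} = \frac{1}{\left(-57\right)^{2} - 140 \left(1 - 143\right)} = \frac{1}{3249 - -19880} = \frac{1}{3249 + 19880} = \frac{1}{23129}$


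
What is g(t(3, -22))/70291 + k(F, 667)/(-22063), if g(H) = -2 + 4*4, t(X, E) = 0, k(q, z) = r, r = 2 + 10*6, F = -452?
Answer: -4049160/1550830333 ≈ -0.0026110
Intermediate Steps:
r = 62 (r = 2 + 60 = 62)
k(q, z) = 62
g(H) = 14 (g(H) = -2 + 16 = 14)
g(t(3, -22))/70291 + k(F, 667)/(-22063) = 14/70291 + 62/(-22063) = 14*(1/70291) + 62*(-1/22063) = 14/70291 - 62/22063 = -4049160/1550830333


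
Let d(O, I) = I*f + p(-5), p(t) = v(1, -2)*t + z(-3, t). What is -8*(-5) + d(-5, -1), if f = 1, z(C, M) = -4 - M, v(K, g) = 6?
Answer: 10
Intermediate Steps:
p(t) = -4 + 5*t (p(t) = 6*t + (-4 - t) = -4 + 5*t)
d(O, I) = -29 + I (d(O, I) = I*1 + (-4 + 5*(-5)) = I + (-4 - 25) = I - 29 = -29 + I)
-8*(-5) + d(-5, -1) = -8*(-5) + (-29 - 1) = 40 - 30 = 10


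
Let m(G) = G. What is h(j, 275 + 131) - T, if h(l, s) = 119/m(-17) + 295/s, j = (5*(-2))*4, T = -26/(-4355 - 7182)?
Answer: -29395295/4684022 ≈ -6.2757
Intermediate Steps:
T = 26/11537 (T = -26/(-11537) = -26*(-1/11537) = 26/11537 ≈ 0.0022536)
j = -40 (j = -10*4 = -40)
h(l, s) = -7 + 295/s (h(l, s) = 119/(-17) + 295/s = 119*(-1/17) + 295/s = -7 + 295/s)
h(j, 275 + 131) - T = (-7 + 295/(275 + 131)) - 1*26/11537 = (-7 + 295/406) - 26/11537 = -2547/406 - 26/11537 = -29395295/4684022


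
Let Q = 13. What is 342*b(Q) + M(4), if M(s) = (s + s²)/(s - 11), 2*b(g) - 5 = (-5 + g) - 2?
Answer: 13147/7 ≈ 1878.1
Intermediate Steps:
b(g) = -1 + g/2 (b(g) = 5/2 + ((-5 + g) - 2)/2 = 5/2 + (-7 + g)/2 = 5/2 + (-7/2 + g/2) = -1 + g/2)
M(s) = (s + s²)/(-11 + s)
342*b(Q) + M(4) = 342*(-1 + (½)*13) + 4*(1 + 4)/(-11 + 4) = 342*(-1 + 13/2) + 4*5/(-7) = 342*(11/2) + 4*(-⅐)*5 = 1881 - 20/7 = 13147/7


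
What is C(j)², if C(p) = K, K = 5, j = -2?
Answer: 25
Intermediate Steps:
C(p) = 5
C(j)² = 5² = 25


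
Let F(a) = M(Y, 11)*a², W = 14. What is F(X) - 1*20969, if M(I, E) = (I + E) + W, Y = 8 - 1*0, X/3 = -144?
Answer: 6137623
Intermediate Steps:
X = -432 (X = 3*(-144) = -432)
Y = 8 (Y = 8 + 0 = 8)
M(I, E) = 14 + E + I (M(I, E) = (I + E) + 14 = (E + I) + 14 = 14 + E + I)
F(a) = 33*a² (F(a) = (14 + 11 + 8)*a² = 33*a²)
F(X) - 1*20969 = 33*(-432)² - 1*20969 = 33*186624 - 20969 = 6158592 - 20969 = 6137623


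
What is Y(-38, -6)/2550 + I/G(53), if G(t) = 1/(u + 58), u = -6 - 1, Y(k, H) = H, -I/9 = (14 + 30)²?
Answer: -377665201/425 ≈ -8.8862e+5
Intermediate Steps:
I = -17424 (I = -9*(14 + 30)² = -9*44² = -9*1936 = -17424)
u = -7
G(t) = 1/51 (G(t) = 1/(-7 + 58) = 1/51)
Y(-38, -6)/2550 + I/G(53) = -6/2550 - 17424/1/51 = -6*1/2550 - 17424*51 = -1/425 - 888624 = -377665201/425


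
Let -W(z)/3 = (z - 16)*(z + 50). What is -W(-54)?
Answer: 840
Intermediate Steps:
W(z) = -3*(-16 + z)*(50 + z) (W(z) = -3*(z - 16)*(z + 50) = -3*(-16 + z)*(50 + z))
-W(-54) = -(2400 - 102*(-54) - 3*(-54)**2) = -(2400 + 5508 - 3*2916) = -(2400 + 5508 - 8748) = -1*(-840) = 840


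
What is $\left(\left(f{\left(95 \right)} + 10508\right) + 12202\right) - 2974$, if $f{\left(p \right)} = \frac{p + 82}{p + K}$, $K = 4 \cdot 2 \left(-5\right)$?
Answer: $\frac{1085657}{55} \approx 19739.0$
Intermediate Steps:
$K = -40$ ($K = 8 \left(-5\right) = -40$)
$f{\left(p \right)} = \frac{82 + p}{-40 + p}$ ($f{\left(p \right)} = \frac{p + 82}{p - 40} = \frac{82 + p}{-40 + p}$)
$\left(\left(f{\left(95 \right)} + 10508\right) + 12202\right) - 2974 = \left(\left(\frac{82 + 95}{-40 + 95} + 10508\right) + 12202\right) - 2974 = \left(\left(\frac{1}{55} \cdot 177 + 10508\right) + 12202\right) - 2974 = \left(\left(\frac{177}{55} + 10508\right) + 12202\right) - 2974 = \left(\frac{578117}{55} + 12202\right) - 2974 = \frac{1249227}{55} - 2974 = \frac{1085657}{55}$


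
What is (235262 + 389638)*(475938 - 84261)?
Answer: 244758957300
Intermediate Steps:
(235262 + 389638)*(475938 - 84261) = 624900*391677 = 244758957300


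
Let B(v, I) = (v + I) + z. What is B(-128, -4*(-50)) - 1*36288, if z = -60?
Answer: -36276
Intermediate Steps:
B(v, I) = -60 + I + v (B(v, I) = (v + I) - 60 = (I + v) - 60 = -60 + I + v)
B(-128, -4*(-50)) - 1*36288 = (-60 - 4*(-50) - 128) - 1*36288 = (-60 + 200 - 128) - 36288 = 12 - 36288 = -36276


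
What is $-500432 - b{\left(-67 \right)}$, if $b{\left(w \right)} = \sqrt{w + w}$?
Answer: $-500432 - i \sqrt{134} \approx -5.0043 \cdot 10^{5} - 11.576 i$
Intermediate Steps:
$b{\left(w \right)} = \sqrt{2} \sqrt{w}$ ($b{\left(w \right)} = \sqrt{2 w} = \sqrt{2} \sqrt{w}$)
$-500432 - b{\left(-67 \right)} = -500432 - \sqrt{2} \sqrt{-67} = -500432 - \sqrt{2} i \sqrt{67} = -500432 - i \sqrt{134}$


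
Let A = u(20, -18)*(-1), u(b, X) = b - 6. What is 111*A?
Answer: -1554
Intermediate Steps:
u(b, X) = -6 + b
A = -14 (A = (-6 + 20)*(-1) = 14*(-1) = -14)
111*A = 111*(-14) = -1554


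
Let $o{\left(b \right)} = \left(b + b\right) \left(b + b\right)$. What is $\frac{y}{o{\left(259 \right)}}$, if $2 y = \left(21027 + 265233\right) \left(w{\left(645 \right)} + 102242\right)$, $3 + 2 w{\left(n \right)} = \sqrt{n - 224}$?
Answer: $\frac{14633682765}{268324} + \frac{71565 \sqrt{421}}{268324} \approx 54543.0$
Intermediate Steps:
$w{\left(n \right)} = - \frac{3}{2} + \frac{\sqrt{-224 + n}}{2}$ ($w{\left(n \right)} = - \frac{3}{2} + \frac{\sqrt{n - 224}}{2} = - \frac{3}{2} + \frac{\sqrt{-224 + n}}{2}$)
$o{\left(b \right)} = 4 b^{2}$ ($o{\left(b \right)} = 2 b 2 b = 4 b^{2}$)
$y = 14633682765 + 71565 \sqrt{421}$ ($y = \frac{\left(21027 + 265233\right) \left(\left(- \frac{3}{2} + \frac{\sqrt{-224 + 645}}{2}\right) + 102242\right)}{2} = \frac{286260 \left(\left(- \frac{3}{2} + \frac{\sqrt{421}}{2}\right) + 102242\right)}{2} = \frac{286260 \left(\frac{204481}{2} + \frac{\sqrt{421}}{2}\right)}{2} = \frac{29267365530 + 143130 \sqrt{421}}{2} = 14633682765 + 71565 \sqrt{421} \approx 1.4635 \cdot 10^{10}$)
$\frac{y}{o{\left(259 \right)}} = \frac{14633682765 + 71565 \sqrt{421}}{4 \cdot 259^{2}} = \frac{14633682765 + 71565 \sqrt{421}}{4 \cdot 67081} = \frac{14633682765 + 71565 \sqrt{421}}{268324} = \left(14633682765 + 71565 \sqrt{421}\right) \frac{1}{268324} = \frac{14633682765}{268324} + \frac{71565 \sqrt{421}}{268324}$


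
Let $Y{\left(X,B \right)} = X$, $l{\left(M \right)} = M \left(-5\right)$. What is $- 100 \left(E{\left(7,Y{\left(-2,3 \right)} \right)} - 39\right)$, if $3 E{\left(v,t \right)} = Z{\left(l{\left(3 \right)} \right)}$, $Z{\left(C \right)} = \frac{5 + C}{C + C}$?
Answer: $\frac{35000}{9} \approx 3888.9$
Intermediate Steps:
$l{\left(M \right)} = - 5 M$
$Z{\left(C \right)} = \frac{5 + C}{2 C}$
$E{\left(v,t \right)} = \frac{1}{9}$ ($E{\left(v,t \right)} = \frac{\frac{1}{2} \frac{1}{\left(-5\right) 3} \left(5 - 15\right)}{3} = \frac{\frac{1}{2} \frac{1}{-15} \left(5 - 15\right)}{3} = \frac{\frac{1}{2} \left(- \frac{1}{15}\right) \left(-10\right)}{3} = \frac{1}{3} \cdot \frac{1}{3} = \frac{1}{9}$)
$- 100 \left(E{\left(7,Y{\left(-2,3 \right)} \right)} - 39\right) = - 100 \left(\frac{1}{9} - 39\right) = \left(-100\right) \left(- \frac{350}{9}\right) = \frac{35000}{9}$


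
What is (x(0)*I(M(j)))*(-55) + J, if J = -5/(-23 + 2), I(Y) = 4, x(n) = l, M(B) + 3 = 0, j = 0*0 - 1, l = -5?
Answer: 23105/21 ≈ 1100.2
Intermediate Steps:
j = -1 (j = 0 - 1 = -1)
M(B) = -3 (M(B) = -3 + 0 = -3)
x(n) = -5
J = 5/21 (J = -5/(-21) = -1/21*(-5) = 5/21 ≈ 0.23810)
(x(0)*I(M(j)))*(-55) + J = -5*4*(-55) + 5/21 = -20*(-55) + 5/21 = 1100 + 5/21 = 23105/21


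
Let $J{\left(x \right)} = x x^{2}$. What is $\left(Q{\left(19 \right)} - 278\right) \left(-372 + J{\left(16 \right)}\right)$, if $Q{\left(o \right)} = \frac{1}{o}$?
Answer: $-1035076$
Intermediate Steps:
$J{\left(x \right)} = x^{3}$
$\left(Q{\left(19 \right)} - 278\right) \left(-372 + J{\left(16 \right)}\right) = \left(\frac{1}{19} - 278\right) \left(-372 + 16^{3}\right) = \left(\frac{1}{19} - 278\right) \left(-372 + 4096\right) = \left(- \frac{5281}{19}\right) 3724 = -1035076$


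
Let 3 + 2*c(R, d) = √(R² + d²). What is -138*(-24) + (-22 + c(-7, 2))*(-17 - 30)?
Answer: 8833/2 - 47*√53/2 ≈ 4245.4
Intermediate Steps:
c(R, d) = -3/2 + √(R² + d²)/2
-138*(-24) + (-22 + c(-7, 2))*(-17 - 30) = -138*(-24) + (-22 + (-3/2 + √((-7)² + 2²)/2))*(-17 - 30) = 3312 + (-22 + (-3/2 + √(49 + 4)/2))*(-47) = 3312 + (-22 + (-3/2 + √53/2))*(-47) = 3312 + (-47/2 + √53/2)*(-47) = 3312 + (2209/2 - 47*√53/2) = 8833/2 - 47*√53/2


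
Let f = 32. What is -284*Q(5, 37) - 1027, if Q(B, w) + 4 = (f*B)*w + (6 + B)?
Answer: -1684295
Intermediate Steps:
Q(B, w) = 2 + B + 32*B*w (Q(B, w) = -4 + ((32*B)*w + (6 + B)) = -4 + (32*B*w + (6 + B)) = -4 + (6 + B + 32*B*w) = 2 + B + 32*B*w)
-284*Q(5, 37) - 1027 = -284*(2 + 5 + 32*5*37) - 1027 = -284*(2 + 5 + 5920) - 1027 = -284*5927 - 1027 = -1683268 - 1027 = -1684295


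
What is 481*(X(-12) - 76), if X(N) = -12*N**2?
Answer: -867724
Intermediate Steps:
481*(X(-12) - 76) = 481*(-12*(-12)**2 - 76) = 481*(-12*144 - 76) = 481*(-1728 - 76) = 481*(-1804) = -867724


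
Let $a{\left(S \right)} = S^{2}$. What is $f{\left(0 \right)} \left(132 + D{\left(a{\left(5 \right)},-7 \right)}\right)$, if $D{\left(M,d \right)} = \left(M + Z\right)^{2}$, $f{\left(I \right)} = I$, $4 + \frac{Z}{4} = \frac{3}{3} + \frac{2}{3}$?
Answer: $0$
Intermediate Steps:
$Z = - \frac{28}{3}$ ($Z = -16 + 4 \left(\frac{3}{3} + \frac{2}{3}\right) = -16 + 4 \left(3 \cdot \frac{1}{3} + 2 \cdot \frac{1}{3}\right) = -16 + 4 \left(1 + \frac{2}{3}\right) = -16 + 4 \cdot \frac{5}{3} = -16 + \frac{20}{3} = - \frac{28}{3} \approx -9.3333$)
$D{\left(M,d \right)} = \left(- \frac{28}{3} + M\right)^{2}$ ($D{\left(M,d \right)} = \left(M - \frac{28}{3}\right)^{2} = \left(- \frac{28}{3} + M\right)^{2}$)
$f{\left(0 \right)} \left(132 + D{\left(a{\left(5 \right)},-7 \right)}\right) = 0 \left(132 + \frac{\left(-28 + 3 \cdot 5^{2}\right)^{2}}{9}\right) = 0 \left(132 + \frac{\left(-28 + 3 \cdot 25\right)^{2}}{9}\right) = 0 \left(132 + \frac{\left(-28 + 75\right)^{2}}{9}\right) = 0 \left(132 + \frac{47^{2}}{9}\right) = 0 \left(132 + \frac{1}{9} \cdot 2209\right) = 0 \left(132 + \frac{2209}{9}\right) = 0 \cdot \frac{3397}{9} = 0$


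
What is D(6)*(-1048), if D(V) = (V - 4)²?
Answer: -4192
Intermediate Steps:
D(V) = (-4 + V)²
D(6)*(-1048) = (-4 + 6)²*(-1048) = 2²*(-1048) = 4*(-1048) = -4192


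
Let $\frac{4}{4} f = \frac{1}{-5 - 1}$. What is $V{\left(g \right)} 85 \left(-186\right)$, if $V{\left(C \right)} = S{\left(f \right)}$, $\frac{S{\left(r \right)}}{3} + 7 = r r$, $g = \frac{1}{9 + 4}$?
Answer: $\frac{661385}{2} \approx 3.3069 \cdot 10^{5}$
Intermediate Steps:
$g = \frac{1}{13} \approx 0.076923$
$f = - \frac{1}{6}$ ($f = \frac{1}{-5 - 1} = \frac{1}{-6} = - \frac{1}{6} \approx -0.16667$)
$S{\left(r \right)} = -21 + 3 r^{2}$ ($S{\left(r \right)} = -21 + 3 r r = -21 + 3 r^{2}$)
$V{\left(C \right)} = - \frac{251}{12}$ ($V{\left(C \right)} = -21 + 3 \left(- \frac{1}{6}\right)^{2} = -21 + 3 \cdot \frac{1}{36} = -21 + \frac{1}{12} = - \frac{251}{12}$)
$V{\left(g \right)} 85 \left(-186\right) = \left(- \frac{251}{12}\right) 85 \left(-186\right) = \left(- \frac{21335}{12}\right) \left(-186\right) = \frac{661385}{2}$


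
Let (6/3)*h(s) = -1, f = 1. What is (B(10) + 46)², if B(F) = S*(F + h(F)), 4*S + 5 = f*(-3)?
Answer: 729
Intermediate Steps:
h(s) = -½ (h(s) = (½)*(-1) = -½)
S = -2 (S = -5/4 + (1*(-3))/4 = -5/4 + (¼)*(-3) = -5/4 - ¾ = -2)
B(F) = 1 - 2*F (B(F) = -2*(F - ½) = -2*(-½ + F) = 1 - 2*F)
(B(10) + 46)² = ((1 - 2*10) + 46)² = ((1 - 20) + 46)² = (-19 + 46)² = 27² = 729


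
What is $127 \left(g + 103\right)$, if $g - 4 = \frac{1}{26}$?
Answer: $\frac{353441}{26} \approx 13594.0$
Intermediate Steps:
$g = \frac{105}{26}$ ($g = 4 + \frac{1}{26} = \frac{105}{26} \approx 4.0385$)
$127 \left(g + 103\right) = 127 \left(\frac{105}{26} + 103\right) = 127 \cdot \frac{2783}{26} = \frac{353441}{26}$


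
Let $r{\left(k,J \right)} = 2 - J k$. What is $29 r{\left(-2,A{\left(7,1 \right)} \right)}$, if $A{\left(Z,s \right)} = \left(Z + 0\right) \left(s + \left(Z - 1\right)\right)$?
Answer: $2900$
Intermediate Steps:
$A{\left(Z,s \right)} = Z \left(-1 + Z + s\right)$ ($A{\left(Z,s \right)} = Z \left(s + \left(Z - 1\right)\right) = Z \left(s + \left(-1 + Z\right)\right) = Z \left(-1 + Z + s\right)$)
$r{\left(k,J \right)} = 2 - J k$
$29 r{\left(-2,A{\left(7,1 \right)} \right)} = 29 \left(2 - 7 \left(-1 + 7 + 1\right) \left(-2\right)\right) = 29 \left(2 - 7 \cdot 7 \left(-2\right)\right) = 29 \left(2 - 49 \left(-2\right)\right) = 29 \left(2 + 98\right) = 29 \cdot 100 = 2900$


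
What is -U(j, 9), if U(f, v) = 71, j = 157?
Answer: -71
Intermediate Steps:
-U(j, 9) = -1*71 = -71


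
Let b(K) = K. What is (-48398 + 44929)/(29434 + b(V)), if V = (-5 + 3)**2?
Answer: -3469/29438 ≈ -0.11784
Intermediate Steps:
V = 4 (V = (-2)**2 = 4)
(-48398 + 44929)/(29434 + b(V)) = (-48398 + 44929)/(29434 + 4) = -3469/29438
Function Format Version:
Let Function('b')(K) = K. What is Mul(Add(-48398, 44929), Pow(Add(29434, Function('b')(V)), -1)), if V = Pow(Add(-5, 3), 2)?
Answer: Rational(-3469, 29438) ≈ -0.11784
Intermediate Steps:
V = 4 (V = Pow(-2, 2) = 4)
Mul(Add(-48398, 44929), Pow(Add(29434, Function('b')(V)), -1)) = Mul(Add(-48398, 44929), Pow(Add(29434, 4), -1)) = Mul(-3469, Pow(29438, -1)) = Mul(-3469, Rational(1, 29438)) = Rational(-3469, 29438)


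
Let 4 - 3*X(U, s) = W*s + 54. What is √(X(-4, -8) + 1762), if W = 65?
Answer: 2*√4317/3 ≈ 43.803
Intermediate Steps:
X(U, s) = -50/3 - 65*s/3 (X(U, s) = 4/3 - (65*s + 54)/3 = 4/3 - (54 + 65*s)/3 = 4/3 + (-18 - 65*s/3) = -50/3 - 65*s/3)
√(X(-4, -8) + 1762) = √((-50/3 - 65/3*(-8)) + 1762) = √((-50/3 + 520/3) + 1762) = √(470/3 + 1762) = √(5756/3) = 2*√4317/3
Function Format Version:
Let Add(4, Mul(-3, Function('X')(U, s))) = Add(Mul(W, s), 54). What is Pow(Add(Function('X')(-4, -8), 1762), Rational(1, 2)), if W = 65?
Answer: Mul(Rational(2, 3), Pow(4317, Rational(1, 2))) ≈ 43.803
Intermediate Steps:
Function('X')(U, s) = Add(Rational(-50, 3), Mul(Rational(-65, 3), s)) (Function('X')(U, s) = Add(Rational(4, 3), Mul(Rational(-1, 3), Add(Mul(65, s), 54))) = Add(Rational(4, 3), Mul(Rational(-1, 3), Add(54, Mul(65, s)))) = Add(Rational(4, 3), Add(-18, Mul(Rational(-65, 3), s))) = Add(Rational(-50, 3), Mul(Rational(-65, 3), s)))
Pow(Add(Function('X')(-4, -8), 1762), Rational(1, 2)) = Pow(Add(Add(Rational(-50, 3), Mul(Rational(-65, 3), -8)), 1762), Rational(1, 2)) = Pow(Add(Add(Rational(-50, 3), Rational(520, 3)), 1762), Rational(1, 2)) = Pow(Add(Rational(470, 3), 1762), Rational(1, 2)) = Pow(Rational(5756, 3), Rational(1, 2)) = Mul(Rational(2, 3), Pow(4317, Rational(1, 2)))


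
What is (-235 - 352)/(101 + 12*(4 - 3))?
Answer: -587/113 ≈ -5.1947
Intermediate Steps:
(-235 - 352)/(101 + 12*(4 - 3)) = -587/(101 + 12*1) = -587/(101 + 12) = -587/113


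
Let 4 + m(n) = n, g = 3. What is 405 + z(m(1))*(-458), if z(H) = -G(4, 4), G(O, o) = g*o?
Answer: 5901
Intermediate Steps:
G(O, o) = 3*o
m(n) = -4 + n
z(H) = -12 (z(H) = -3*4 = -1*12 = -12)
405 + z(m(1))*(-458) = 405 - 12*(-458) = 405 + 5496 = 5901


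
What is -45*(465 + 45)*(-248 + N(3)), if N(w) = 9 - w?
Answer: 5553900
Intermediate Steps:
-45*(465 + 45)*(-248 + N(3)) = -45*(465 + 45)*(-248 + (9 - 1*3)) = -22950*(-248 + (9 - 3)) = -22950*(-248 + 6) = -22950*(-242) = -45*(-123420) = 5553900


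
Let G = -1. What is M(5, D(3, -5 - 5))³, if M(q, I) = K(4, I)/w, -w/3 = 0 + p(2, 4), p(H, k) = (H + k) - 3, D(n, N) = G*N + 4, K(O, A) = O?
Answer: -64/729 ≈ -0.087791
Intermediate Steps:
D(n, N) = 4 - N (D(n, N) = -N + 4 = 4 - N)
p(H, k) = -3 + H + k
w = -9 (w = -3*(0 + (-3 + 2 + 4)) = -3*(0 + 3) = -3*3 = -9)
M(q, I) = -4/9 (M(q, I) = 4/(-9) = 4*(-⅑) = -4/9)
M(5, D(3, -5 - 5))³ = (-4/9)³ = -64/729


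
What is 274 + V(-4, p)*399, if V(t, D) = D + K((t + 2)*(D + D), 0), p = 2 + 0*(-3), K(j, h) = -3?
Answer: -125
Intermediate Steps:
p = 2 (p = 2 + 0 = 2)
V(t, D) = -3 + D (V(t, D) = D - 3 = -3 + D)
274 + V(-4, p)*399 = 274 + (-3 + 2)*399 = 274 - 1*399 = 274 - 399 = -125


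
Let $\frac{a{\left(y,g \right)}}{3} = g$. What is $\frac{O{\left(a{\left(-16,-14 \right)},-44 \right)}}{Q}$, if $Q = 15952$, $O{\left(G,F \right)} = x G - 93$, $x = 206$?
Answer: $- \frac{8745}{15952} \approx -0.54821$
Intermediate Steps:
$a{\left(y,g \right)} = 3 g$
$O{\left(G,F \right)} = -93 + 206 G$ ($O{\left(G,F \right)} = 206 G - 93 = -93 + 206 G$)
$\frac{O{\left(a{\left(-16,-14 \right)},-44 \right)}}{Q} = \frac{-93 + 206 \cdot 3 \left(-14\right)}{15952} = \left(-93 + 206 \left(-42\right)\right) \frac{1}{15952} = \left(-93 - 8652\right) \frac{1}{15952} = \left(-8745\right) \frac{1}{15952} = - \frac{8745}{15952}$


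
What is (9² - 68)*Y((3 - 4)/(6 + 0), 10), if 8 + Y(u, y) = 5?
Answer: -39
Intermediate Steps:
Y(u, y) = -3 (Y(u, y) = -8 + 5 = -3)
(9² - 68)*Y((3 - 4)/(6 + 0), 10) = (9² - 68)*(-3) = (81 - 68)*(-3) = 13*(-3) = -39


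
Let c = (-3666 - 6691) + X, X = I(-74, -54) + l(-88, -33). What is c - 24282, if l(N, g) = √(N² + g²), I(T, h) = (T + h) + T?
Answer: -34841 + 11*√73 ≈ -34747.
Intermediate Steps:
I(T, h) = h + 2*T
X = -202 + 11*√73 (X = (-54 + 2*(-74)) + √((-88)² + (-33)²) = (-54 - 148) + √(7744 + 1089) = -202 + √8833 = -202 + 11*√73 ≈ -108.02)
c = -10559 + 11*√73 (c = (-3666 - 6691) + (-202 + 11*√73) = -10357 + (-202 + 11*√73) = -10559 + 11*√73 ≈ -10465.)
c - 24282 = (-10559 + 11*√73) - 24282 = -34841 + 11*√73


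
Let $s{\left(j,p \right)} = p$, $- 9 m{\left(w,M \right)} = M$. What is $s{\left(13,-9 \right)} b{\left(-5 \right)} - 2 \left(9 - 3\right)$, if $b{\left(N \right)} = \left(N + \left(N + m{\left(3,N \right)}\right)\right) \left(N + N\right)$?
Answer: $-862$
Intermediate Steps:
$m{\left(w,M \right)} = - \frac{M}{9}$
$b{\left(N \right)} = \frac{34 N^{2}}{9}$ ($b{\left(N \right)} = \left(N + \left(N - \frac{N}{9}\right)\right) \left(N + N\right) = \left(N + \frac{8 N}{9}\right) 2 N = \frac{17 N}{9} \cdot 2 N = \frac{34 N^{2}}{9}$)
$s{\left(13,-9 \right)} b{\left(-5 \right)} - 2 \left(9 - 3\right) = - 9 \frac{34 \left(-5\right)^{2}}{9} - 2 \left(9 - 3\right) = - 9 \cdot \frac{34}{9} \cdot 25 - 12 = \left(-9\right) \frac{850}{9} - 12 = -850 - 12 = -862$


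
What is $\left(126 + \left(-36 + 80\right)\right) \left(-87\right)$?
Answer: $-14790$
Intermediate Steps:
$\left(126 + \left(-36 + 80\right)\right) \left(-87\right) = \left(126 + 44\right) \left(-87\right) = 170 \left(-87\right) = -14790$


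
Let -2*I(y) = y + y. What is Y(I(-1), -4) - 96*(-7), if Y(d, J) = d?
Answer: 673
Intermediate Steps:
I(y) = -y (I(y) = -(y + y)/2 = -y)
Y(I(-1), -4) - 96*(-7) = -1*(-1) - 96*(-7) = 1 + 672 = 673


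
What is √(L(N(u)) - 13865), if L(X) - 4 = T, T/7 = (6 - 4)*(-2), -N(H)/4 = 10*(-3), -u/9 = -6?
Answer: I*√13889 ≈ 117.85*I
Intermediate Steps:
u = 54 (u = -9*(-6) = 54)
N(H) = 120 (N(H) = -40*(-3) = -4*(-30) = 120)
T = -28 (T = 7*((6 - 4)*(-2)) = 7*(2*(-2)) = 7*(-4) = -28)
L(X) = -24 (L(X) = 4 - 28 = -24)
√(L(N(u)) - 13865) = √(-24 - 13865) = √(-13889) = I*√13889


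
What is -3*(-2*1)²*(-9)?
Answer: 108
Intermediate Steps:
-3*(-2*1)²*(-9) = -3*(-2)²*(-9) = -3*4*(-9) = -12*(-9) = 108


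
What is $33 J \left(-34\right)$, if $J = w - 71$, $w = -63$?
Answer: $150348$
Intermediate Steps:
$J = -134$ ($J = -63 - 71 = -134$)
$33 J \left(-34\right) = 33 \left(-134\right) \left(-34\right) = \left(-4422\right) \left(-34\right) = 150348$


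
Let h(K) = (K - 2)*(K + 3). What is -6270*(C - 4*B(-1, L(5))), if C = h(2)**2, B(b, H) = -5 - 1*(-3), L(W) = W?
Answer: -50160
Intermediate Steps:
h(K) = (-2 + K)*(3 + K)
B(b, H) = -2 (B(b, H) = -5 + 3 = -2)
C = 0 (C = (-6 + 2 + 2**2)**2 = (-6 + 2 + 4)**2 = 0**2 = 0)
-6270*(C - 4*B(-1, L(5))) = -6270*(0 - 4*(-2)) = -6270*(0 + 8) = -6270*8 = -50160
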